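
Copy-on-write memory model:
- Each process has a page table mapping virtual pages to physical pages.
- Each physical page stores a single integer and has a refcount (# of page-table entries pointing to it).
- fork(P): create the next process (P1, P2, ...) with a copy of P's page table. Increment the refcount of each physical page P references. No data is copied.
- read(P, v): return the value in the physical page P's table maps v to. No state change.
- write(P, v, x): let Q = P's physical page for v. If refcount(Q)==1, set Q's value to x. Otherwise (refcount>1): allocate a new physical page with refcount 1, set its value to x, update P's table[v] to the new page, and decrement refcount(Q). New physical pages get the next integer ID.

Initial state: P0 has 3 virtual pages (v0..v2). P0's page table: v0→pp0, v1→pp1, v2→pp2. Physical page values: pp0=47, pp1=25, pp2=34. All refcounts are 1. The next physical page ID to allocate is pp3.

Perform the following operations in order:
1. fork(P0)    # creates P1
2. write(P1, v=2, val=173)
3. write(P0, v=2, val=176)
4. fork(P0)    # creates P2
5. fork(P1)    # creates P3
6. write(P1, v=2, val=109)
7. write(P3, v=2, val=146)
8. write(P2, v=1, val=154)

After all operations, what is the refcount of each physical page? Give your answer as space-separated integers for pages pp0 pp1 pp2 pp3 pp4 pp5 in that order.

Op 1: fork(P0) -> P1. 3 ppages; refcounts: pp0:2 pp1:2 pp2:2
Op 2: write(P1, v2, 173). refcount(pp2)=2>1 -> COPY to pp3. 4 ppages; refcounts: pp0:2 pp1:2 pp2:1 pp3:1
Op 3: write(P0, v2, 176). refcount(pp2)=1 -> write in place. 4 ppages; refcounts: pp0:2 pp1:2 pp2:1 pp3:1
Op 4: fork(P0) -> P2. 4 ppages; refcounts: pp0:3 pp1:3 pp2:2 pp3:1
Op 5: fork(P1) -> P3. 4 ppages; refcounts: pp0:4 pp1:4 pp2:2 pp3:2
Op 6: write(P1, v2, 109). refcount(pp3)=2>1 -> COPY to pp4. 5 ppages; refcounts: pp0:4 pp1:4 pp2:2 pp3:1 pp4:1
Op 7: write(P3, v2, 146). refcount(pp3)=1 -> write in place. 5 ppages; refcounts: pp0:4 pp1:4 pp2:2 pp3:1 pp4:1
Op 8: write(P2, v1, 154). refcount(pp1)=4>1 -> COPY to pp5. 6 ppages; refcounts: pp0:4 pp1:3 pp2:2 pp3:1 pp4:1 pp5:1

Answer: 4 3 2 1 1 1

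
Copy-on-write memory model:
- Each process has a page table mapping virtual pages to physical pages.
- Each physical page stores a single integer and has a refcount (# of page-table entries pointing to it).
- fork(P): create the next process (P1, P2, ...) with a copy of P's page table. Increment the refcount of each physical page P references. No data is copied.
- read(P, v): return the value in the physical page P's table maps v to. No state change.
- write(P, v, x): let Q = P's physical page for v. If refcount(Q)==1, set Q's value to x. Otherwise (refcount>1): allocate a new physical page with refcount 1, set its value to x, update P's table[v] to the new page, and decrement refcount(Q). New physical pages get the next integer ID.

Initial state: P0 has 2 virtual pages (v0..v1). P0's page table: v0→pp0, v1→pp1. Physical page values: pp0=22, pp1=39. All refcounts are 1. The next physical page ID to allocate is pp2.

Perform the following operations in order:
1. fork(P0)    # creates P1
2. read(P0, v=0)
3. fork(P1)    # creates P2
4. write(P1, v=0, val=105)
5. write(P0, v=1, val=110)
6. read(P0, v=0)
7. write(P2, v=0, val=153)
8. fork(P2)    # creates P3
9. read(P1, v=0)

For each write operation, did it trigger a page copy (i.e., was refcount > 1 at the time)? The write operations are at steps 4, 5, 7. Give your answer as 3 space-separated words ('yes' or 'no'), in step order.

Op 1: fork(P0) -> P1. 2 ppages; refcounts: pp0:2 pp1:2
Op 2: read(P0, v0) -> 22. No state change.
Op 3: fork(P1) -> P2. 2 ppages; refcounts: pp0:3 pp1:3
Op 4: write(P1, v0, 105). refcount(pp0)=3>1 -> COPY to pp2. 3 ppages; refcounts: pp0:2 pp1:3 pp2:1
Op 5: write(P0, v1, 110). refcount(pp1)=3>1 -> COPY to pp3. 4 ppages; refcounts: pp0:2 pp1:2 pp2:1 pp3:1
Op 6: read(P0, v0) -> 22. No state change.
Op 7: write(P2, v0, 153). refcount(pp0)=2>1 -> COPY to pp4. 5 ppages; refcounts: pp0:1 pp1:2 pp2:1 pp3:1 pp4:1
Op 8: fork(P2) -> P3. 5 ppages; refcounts: pp0:1 pp1:3 pp2:1 pp3:1 pp4:2
Op 9: read(P1, v0) -> 105. No state change.

yes yes yes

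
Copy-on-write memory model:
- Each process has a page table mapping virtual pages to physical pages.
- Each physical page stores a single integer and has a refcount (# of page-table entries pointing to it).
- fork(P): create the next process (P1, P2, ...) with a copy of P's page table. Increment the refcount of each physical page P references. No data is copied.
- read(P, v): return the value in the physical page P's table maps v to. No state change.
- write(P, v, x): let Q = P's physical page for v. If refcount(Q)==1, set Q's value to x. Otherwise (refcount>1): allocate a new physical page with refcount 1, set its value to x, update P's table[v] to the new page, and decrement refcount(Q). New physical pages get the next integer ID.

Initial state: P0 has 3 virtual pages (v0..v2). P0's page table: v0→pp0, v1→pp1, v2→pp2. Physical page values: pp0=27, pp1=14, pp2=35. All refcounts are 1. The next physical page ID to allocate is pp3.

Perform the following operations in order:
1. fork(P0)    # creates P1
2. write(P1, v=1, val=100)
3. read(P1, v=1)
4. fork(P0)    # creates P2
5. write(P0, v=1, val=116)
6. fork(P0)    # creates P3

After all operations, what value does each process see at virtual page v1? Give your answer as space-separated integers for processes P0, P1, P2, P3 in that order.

Answer: 116 100 14 116

Derivation:
Op 1: fork(P0) -> P1. 3 ppages; refcounts: pp0:2 pp1:2 pp2:2
Op 2: write(P1, v1, 100). refcount(pp1)=2>1 -> COPY to pp3. 4 ppages; refcounts: pp0:2 pp1:1 pp2:2 pp3:1
Op 3: read(P1, v1) -> 100. No state change.
Op 4: fork(P0) -> P2. 4 ppages; refcounts: pp0:3 pp1:2 pp2:3 pp3:1
Op 5: write(P0, v1, 116). refcount(pp1)=2>1 -> COPY to pp4. 5 ppages; refcounts: pp0:3 pp1:1 pp2:3 pp3:1 pp4:1
Op 6: fork(P0) -> P3. 5 ppages; refcounts: pp0:4 pp1:1 pp2:4 pp3:1 pp4:2
P0: v1 -> pp4 = 116
P1: v1 -> pp3 = 100
P2: v1 -> pp1 = 14
P3: v1 -> pp4 = 116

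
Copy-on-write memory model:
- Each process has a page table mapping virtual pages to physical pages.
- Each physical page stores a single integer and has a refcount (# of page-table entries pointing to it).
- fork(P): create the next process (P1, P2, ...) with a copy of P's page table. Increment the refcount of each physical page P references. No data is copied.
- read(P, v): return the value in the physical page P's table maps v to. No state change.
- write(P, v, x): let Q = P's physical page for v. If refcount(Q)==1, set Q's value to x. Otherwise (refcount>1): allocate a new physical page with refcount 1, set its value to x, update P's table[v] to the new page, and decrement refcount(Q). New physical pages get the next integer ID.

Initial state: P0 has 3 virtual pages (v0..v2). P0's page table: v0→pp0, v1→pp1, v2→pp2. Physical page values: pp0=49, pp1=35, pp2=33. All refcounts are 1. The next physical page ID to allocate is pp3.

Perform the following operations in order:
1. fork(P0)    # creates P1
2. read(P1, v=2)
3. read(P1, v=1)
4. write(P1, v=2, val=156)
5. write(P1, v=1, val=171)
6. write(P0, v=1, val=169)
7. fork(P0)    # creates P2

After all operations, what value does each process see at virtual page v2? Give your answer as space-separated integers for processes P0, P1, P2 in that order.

Answer: 33 156 33

Derivation:
Op 1: fork(P0) -> P1. 3 ppages; refcounts: pp0:2 pp1:2 pp2:2
Op 2: read(P1, v2) -> 33. No state change.
Op 3: read(P1, v1) -> 35. No state change.
Op 4: write(P1, v2, 156). refcount(pp2)=2>1 -> COPY to pp3. 4 ppages; refcounts: pp0:2 pp1:2 pp2:1 pp3:1
Op 5: write(P1, v1, 171). refcount(pp1)=2>1 -> COPY to pp4. 5 ppages; refcounts: pp0:2 pp1:1 pp2:1 pp3:1 pp4:1
Op 6: write(P0, v1, 169). refcount(pp1)=1 -> write in place. 5 ppages; refcounts: pp0:2 pp1:1 pp2:1 pp3:1 pp4:1
Op 7: fork(P0) -> P2. 5 ppages; refcounts: pp0:3 pp1:2 pp2:2 pp3:1 pp4:1
P0: v2 -> pp2 = 33
P1: v2 -> pp3 = 156
P2: v2 -> pp2 = 33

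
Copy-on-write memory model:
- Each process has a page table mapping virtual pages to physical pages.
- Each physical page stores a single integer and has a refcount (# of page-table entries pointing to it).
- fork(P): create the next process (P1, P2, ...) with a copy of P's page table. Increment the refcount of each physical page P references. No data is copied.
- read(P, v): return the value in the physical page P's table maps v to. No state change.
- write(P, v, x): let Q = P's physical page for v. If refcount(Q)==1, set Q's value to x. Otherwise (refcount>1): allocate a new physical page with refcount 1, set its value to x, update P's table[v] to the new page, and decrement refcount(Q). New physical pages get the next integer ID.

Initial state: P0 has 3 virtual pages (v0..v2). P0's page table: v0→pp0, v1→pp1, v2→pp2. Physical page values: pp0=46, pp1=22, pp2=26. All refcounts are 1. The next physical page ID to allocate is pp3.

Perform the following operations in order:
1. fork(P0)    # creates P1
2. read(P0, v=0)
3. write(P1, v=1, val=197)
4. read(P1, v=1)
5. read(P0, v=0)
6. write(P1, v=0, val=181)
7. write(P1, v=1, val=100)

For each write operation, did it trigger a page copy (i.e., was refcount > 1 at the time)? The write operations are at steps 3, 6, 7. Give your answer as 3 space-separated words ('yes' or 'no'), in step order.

Op 1: fork(P0) -> P1. 3 ppages; refcounts: pp0:2 pp1:2 pp2:2
Op 2: read(P0, v0) -> 46. No state change.
Op 3: write(P1, v1, 197). refcount(pp1)=2>1 -> COPY to pp3. 4 ppages; refcounts: pp0:2 pp1:1 pp2:2 pp3:1
Op 4: read(P1, v1) -> 197. No state change.
Op 5: read(P0, v0) -> 46. No state change.
Op 6: write(P1, v0, 181). refcount(pp0)=2>1 -> COPY to pp4. 5 ppages; refcounts: pp0:1 pp1:1 pp2:2 pp3:1 pp4:1
Op 7: write(P1, v1, 100). refcount(pp3)=1 -> write in place. 5 ppages; refcounts: pp0:1 pp1:1 pp2:2 pp3:1 pp4:1

yes yes no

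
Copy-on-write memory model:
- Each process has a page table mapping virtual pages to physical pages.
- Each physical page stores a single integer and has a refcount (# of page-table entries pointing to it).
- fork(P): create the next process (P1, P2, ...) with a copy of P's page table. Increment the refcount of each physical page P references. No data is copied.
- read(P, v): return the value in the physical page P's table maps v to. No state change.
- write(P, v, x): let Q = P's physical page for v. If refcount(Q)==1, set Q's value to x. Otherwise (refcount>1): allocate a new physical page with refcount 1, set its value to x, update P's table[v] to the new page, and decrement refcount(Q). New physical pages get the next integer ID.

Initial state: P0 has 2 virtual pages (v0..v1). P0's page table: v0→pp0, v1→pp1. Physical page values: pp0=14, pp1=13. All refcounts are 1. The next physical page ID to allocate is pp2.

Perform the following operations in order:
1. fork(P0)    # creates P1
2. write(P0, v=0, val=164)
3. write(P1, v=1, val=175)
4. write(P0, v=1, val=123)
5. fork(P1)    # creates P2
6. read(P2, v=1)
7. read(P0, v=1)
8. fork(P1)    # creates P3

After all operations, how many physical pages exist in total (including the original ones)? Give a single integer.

Answer: 4

Derivation:
Op 1: fork(P0) -> P1. 2 ppages; refcounts: pp0:2 pp1:2
Op 2: write(P0, v0, 164). refcount(pp0)=2>1 -> COPY to pp2. 3 ppages; refcounts: pp0:1 pp1:2 pp2:1
Op 3: write(P1, v1, 175). refcount(pp1)=2>1 -> COPY to pp3. 4 ppages; refcounts: pp0:1 pp1:1 pp2:1 pp3:1
Op 4: write(P0, v1, 123). refcount(pp1)=1 -> write in place. 4 ppages; refcounts: pp0:1 pp1:1 pp2:1 pp3:1
Op 5: fork(P1) -> P2. 4 ppages; refcounts: pp0:2 pp1:1 pp2:1 pp3:2
Op 6: read(P2, v1) -> 175. No state change.
Op 7: read(P0, v1) -> 123. No state change.
Op 8: fork(P1) -> P3. 4 ppages; refcounts: pp0:3 pp1:1 pp2:1 pp3:3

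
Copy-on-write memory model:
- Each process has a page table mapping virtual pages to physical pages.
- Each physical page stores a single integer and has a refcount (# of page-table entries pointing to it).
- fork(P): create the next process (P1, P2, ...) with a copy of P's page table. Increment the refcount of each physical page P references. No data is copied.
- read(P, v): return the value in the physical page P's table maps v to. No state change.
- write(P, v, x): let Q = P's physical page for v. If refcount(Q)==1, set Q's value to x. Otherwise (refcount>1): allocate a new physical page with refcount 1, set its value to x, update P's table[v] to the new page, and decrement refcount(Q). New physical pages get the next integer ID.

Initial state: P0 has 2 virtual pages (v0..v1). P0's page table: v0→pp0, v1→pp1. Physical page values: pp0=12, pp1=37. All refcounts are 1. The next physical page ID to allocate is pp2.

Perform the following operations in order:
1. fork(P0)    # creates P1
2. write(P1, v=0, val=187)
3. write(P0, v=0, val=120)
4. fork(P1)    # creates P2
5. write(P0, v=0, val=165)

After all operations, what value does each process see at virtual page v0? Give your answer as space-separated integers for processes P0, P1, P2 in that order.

Op 1: fork(P0) -> P1. 2 ppages; refcounts: pp0:2 pp1:2
Op 2: write(P1, v0, 187). refcount(pp0)=2>1 -> COPY to pp2. 3 ppages; refcounts: pp0:1 pp1:2 pp2:1
Op 3: write(P0, v0, 120). refcount(pp0)=1 -> write in place. 3 ppages; refcounts: pp0:1 pp1:2 pp2:1
Op 4: fork(P1) -> P2. 3 ppages; refcounts: pp0:1 pp1:3 pp2:2
Op 5: write(P0, v0, 165). refcount(pp0)=1 -> write in place. 3 ppages; refcounts: pp0:1 pp1:3 pp2:2
P0: v0 -> pp0 = 165
P1: v0 -> pp2 = 187
P2: v0 -> pp2 = 187

Answer: 165 187 187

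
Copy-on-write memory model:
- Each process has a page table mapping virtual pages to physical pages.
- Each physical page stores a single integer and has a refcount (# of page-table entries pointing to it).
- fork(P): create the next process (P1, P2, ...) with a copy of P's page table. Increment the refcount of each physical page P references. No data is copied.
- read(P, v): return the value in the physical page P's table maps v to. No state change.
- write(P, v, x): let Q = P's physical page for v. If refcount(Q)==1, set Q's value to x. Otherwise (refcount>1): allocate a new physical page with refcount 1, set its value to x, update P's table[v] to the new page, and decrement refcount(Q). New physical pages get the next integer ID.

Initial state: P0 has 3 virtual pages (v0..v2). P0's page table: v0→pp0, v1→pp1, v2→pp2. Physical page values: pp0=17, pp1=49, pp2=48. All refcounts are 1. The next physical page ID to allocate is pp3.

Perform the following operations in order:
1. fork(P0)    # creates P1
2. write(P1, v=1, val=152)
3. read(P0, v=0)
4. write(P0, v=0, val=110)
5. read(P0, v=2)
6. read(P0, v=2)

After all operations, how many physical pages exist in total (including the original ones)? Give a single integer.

Op 1: fork(P0) -> P1. 3 ppages; refcounts: pp0:2 pp1:2 pp2:2
Op 2: write(P1, v1, 152). refcount(pp1)=2>1 -> COPY to pp3. 4 ppages; refcounts: pp0:2 pp1:1 pp2:2 pp3:1
Op 3: read(P0, v0) -> 17. No state change.
Op 4: write(P0, v0, 110). refcount(pp0)=2>1 -> COPY to pp4. 5 ppages; refcounts: pp0:1 pp1:1 pp2:2 pp3:1 pp4:1
Op 5: read(P0, v2) -> 48. No state change.
Op 6: read(P0, v2) -> 48. No state change.

Answer: 5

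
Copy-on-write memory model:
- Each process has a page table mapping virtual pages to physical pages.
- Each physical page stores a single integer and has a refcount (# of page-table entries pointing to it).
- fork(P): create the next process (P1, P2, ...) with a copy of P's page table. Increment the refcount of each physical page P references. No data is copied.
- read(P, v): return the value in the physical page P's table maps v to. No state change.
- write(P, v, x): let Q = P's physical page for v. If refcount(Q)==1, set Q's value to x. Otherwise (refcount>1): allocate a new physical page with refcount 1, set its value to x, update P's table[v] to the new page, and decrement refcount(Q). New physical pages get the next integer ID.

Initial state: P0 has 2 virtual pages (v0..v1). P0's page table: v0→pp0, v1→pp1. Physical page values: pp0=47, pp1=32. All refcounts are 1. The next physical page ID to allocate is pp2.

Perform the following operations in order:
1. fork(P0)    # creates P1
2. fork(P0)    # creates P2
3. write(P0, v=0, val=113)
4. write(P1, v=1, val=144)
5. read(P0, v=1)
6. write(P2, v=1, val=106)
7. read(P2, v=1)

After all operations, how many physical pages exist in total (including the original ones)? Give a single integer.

Answer: 5

Derivation:
Op 1: fork(P0) -> P1. 2 ppages; refcounts: pp0:2 pp1:2
Op 2: fork(P0) -> P2. 2 ppages; refcounts: pp0:3 pp1:3
Op 3: write(P0, v0, 113). refcount(pp0)=3>1 -> COPY to pp2. 3 ppages; refcounts: pp0:2 pp1:3 pp2:1
Op 4: write(P1, v1, 144). refcount(pp1)=3>1 -> COPY to pp3. 4 ppages; refcounts: pp0:2 pp1:2 pp2:1 pp3:1
Op 5: read(P0, v1) -> 32. No state change.
Op 6: write(P2, v1, 106). refcount(pp1)=2>1 -> COPY to pp4. 5 ppages; refcounts: pp0:2 pp1:1 pp2:1 pp3:1 pp4:1
Op 7: read(P2, v1) -> 106. No state change.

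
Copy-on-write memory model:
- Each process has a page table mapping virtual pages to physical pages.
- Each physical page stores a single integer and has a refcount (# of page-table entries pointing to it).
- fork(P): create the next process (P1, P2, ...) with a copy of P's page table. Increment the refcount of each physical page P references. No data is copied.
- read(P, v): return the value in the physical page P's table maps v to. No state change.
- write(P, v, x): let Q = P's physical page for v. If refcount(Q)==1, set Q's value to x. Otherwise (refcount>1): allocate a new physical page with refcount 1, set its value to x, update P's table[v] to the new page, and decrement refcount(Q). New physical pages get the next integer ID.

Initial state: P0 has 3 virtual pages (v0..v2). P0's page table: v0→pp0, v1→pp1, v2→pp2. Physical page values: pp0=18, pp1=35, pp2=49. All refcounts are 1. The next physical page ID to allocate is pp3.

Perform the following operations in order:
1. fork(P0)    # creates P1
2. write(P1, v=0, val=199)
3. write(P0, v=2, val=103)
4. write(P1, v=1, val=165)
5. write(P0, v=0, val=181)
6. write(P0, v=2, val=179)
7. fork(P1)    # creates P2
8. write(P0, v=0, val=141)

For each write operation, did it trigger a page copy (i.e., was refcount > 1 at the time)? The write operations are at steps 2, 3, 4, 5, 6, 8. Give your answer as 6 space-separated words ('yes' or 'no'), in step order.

Op 1: fork(P0) -> P1. 3 ppages; refcounts: pp0:2 pp1:2 pp2:2
Op 2: write(P1, v0, 199). refcount(pp0)=2>1 -> COPY to pp3. 4 ppages; refcounts: pp0:1 pp1:2 pp2:2 pp3:1
Op 3: write(P0, v2, 103). refcount(pp2)=2>1 -> COPY to pp4. 5 ppages; refcounts: pp0:1 pp1:2 pp2:1 pp3:1 pp4:1
Op 4: write(P1, v1, 165). refcount(pp1)=2>1 -> COPY to pp5. 6 ppages; refcounts: pp0:1 pp1:1 pp2:1 pp3:1 pp4:1 pp5:1
Op 5: write(P0, v0, 181). refcount(pp0)=1 -> write in place. 6 ppages; refcounts: pp0:1 pp1:1 pp2:1 pp3:1 pp4:1 pp5:1
Op 6: write(P0, v2, 179). refcount(pp4)=1 -> write in place. 6 ppages; refcounts: pp0:1 pp1:1 pp2:1 pp3:1 pp4:1 pp5:1
Op 7: fork(P1) -> P2. 6 ppages; refcounts: pp0:1 pp1:1 pp2:2 pp3:2 pp4:1 pp5:2
Op 8: write(P0, v0, 141). refcount(pp0)=1 -> write in place. 6 ppages; refcounts: pp0:1 pp1:1 pp2:2 pp3:2 pp4:1 pp5:2

yes yes yes no no no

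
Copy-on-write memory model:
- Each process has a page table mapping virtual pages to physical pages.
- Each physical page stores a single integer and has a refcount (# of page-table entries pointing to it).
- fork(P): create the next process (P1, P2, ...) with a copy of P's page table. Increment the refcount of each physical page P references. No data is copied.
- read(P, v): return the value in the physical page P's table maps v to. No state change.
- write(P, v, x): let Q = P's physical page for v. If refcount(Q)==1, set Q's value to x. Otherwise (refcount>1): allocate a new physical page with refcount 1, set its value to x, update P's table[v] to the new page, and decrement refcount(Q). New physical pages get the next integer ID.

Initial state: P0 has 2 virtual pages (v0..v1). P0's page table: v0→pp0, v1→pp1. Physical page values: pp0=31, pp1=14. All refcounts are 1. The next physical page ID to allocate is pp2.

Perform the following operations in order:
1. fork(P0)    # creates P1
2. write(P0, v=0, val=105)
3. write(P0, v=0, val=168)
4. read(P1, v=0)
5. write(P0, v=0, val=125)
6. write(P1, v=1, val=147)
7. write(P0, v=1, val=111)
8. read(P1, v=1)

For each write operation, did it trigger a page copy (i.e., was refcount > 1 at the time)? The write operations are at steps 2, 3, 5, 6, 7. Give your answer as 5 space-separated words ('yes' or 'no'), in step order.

Op 1: fork(P0) -> P1. 2 ppages; refcounts: pp0:2 pp1:2
Op 2: write(P0, v0, 105). refcount(pp0)=2>1 -> COPY to pp2. 3 ppages; refcounts: pp0:1 pp1:2 pp2:1
Op 3: write(P0, v0, 168). refcount(pp2)=1 -> write in place. 3 ppages; refcounts: pp0:1 pp1:2 pp2:1
Op 4: read(P1, v0) -> 31. No state change.
Op 5: write(P0, v0, 125). refcount(pp2)=1 -> write in place. 3 ppages; refcounts: pp0:1 pp1:2 pp2:1
Op 6: write(P1, v1, 147). refcount(pp1)=2>1 -> COPY to pp3. 4 ppages; refcounts: pp0:1 pp1:1 pp2:1 pp3:1
Op 7: write(P0, v1, 111). refcount(pp1)=1 -> write in place. 4 ppages; refcounts: pp0:1 pp1:1 pp2:1 pp3:1
Op 8: read(P1, v1) -> 147. No state change.

yes no no yes no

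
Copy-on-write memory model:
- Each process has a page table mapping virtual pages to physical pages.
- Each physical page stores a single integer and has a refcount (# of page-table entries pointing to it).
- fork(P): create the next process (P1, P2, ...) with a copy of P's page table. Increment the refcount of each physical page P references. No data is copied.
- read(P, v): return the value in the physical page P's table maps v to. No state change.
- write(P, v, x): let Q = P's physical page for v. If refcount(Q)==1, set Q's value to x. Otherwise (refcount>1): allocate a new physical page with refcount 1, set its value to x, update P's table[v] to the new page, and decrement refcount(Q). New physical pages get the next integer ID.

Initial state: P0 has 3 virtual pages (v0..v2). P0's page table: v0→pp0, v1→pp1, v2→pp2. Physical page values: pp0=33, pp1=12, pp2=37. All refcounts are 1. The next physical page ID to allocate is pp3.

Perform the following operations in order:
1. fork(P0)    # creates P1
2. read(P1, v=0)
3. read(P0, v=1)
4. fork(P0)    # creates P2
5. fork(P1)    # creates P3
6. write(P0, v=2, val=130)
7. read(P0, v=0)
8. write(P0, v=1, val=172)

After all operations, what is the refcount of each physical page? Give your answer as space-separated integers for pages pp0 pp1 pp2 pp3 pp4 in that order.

Answer: 4 3 3 1 1

Derivation:
Op 1: fork(P0) -> P1. 3 ppages; refcounts: pp0:2 pp1:2 pp2:2
Op 2: read(P1, v0) -> 33. No state change.
Op 3: read(P0, v1) -> 12. No state change.
Op 4: fork(P0) -> P2. 3 ppages; refcounts: pp0:3 pp1:3 pp2:3
Op 5: fork(P1) -> P3. 3 ppages; refcounts: pp0:4 pp1:4 pp2:4
Op 6: write(P0, v2, 130). refcount(pp2)=4>1 -> COPY to pp3. 4 ppages; refcounts: pp0:4 pp1:4 pp2:3 pp3:1
Op 7: read(P0, v0) -> 33. No state change.
Op 8: write(P0, v1, 172). refcount(pp1)=4>1 -> COPY to pp4. 5 ppages; refcounts: pp0:4 pp1:3 pp2:3 pp3:1 pp4:1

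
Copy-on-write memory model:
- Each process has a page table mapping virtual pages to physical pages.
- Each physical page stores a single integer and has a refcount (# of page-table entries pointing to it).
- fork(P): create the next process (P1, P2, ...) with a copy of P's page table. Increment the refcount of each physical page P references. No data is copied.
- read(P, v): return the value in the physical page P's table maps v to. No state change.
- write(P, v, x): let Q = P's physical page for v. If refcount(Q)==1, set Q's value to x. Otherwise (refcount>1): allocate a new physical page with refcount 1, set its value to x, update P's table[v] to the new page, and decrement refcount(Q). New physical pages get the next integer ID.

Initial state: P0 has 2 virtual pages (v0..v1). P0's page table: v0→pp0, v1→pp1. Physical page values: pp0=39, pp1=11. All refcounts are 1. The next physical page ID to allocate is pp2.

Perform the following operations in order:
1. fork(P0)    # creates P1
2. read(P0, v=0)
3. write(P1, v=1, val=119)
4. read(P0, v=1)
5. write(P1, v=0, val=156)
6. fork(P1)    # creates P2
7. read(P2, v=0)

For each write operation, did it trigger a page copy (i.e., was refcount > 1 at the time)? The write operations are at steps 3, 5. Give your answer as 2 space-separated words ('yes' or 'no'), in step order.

Op 1: fork(P0) -> P1. 2 ppages; refcounts: pp0:2 pp1:2
Op 2: read(P0, v0) -> 39. No state change.
Op 3: write(P1, v1, 119). refcount(pp1)=2>1 -> COPY to pp2. 3 ppages; refcounts: pp0:2 pp1:1 pp2:1
Op 4: read(P0, v1) -> 11. No state change.
Op 5: write(P1, v0, 156). refcount(pp0)=2>1 -> COPY to pp3. 4 ppages; refcounts: pp0:1 pp1:1 pp2:1 pp3:1
Op 6: fork(P1) -> P2. 4 ppages; refcounts: pp0:1 pp1:1 pp2:2 pp3:2
Op 7: read(P2, v0) -> 156. No state change.

yes yes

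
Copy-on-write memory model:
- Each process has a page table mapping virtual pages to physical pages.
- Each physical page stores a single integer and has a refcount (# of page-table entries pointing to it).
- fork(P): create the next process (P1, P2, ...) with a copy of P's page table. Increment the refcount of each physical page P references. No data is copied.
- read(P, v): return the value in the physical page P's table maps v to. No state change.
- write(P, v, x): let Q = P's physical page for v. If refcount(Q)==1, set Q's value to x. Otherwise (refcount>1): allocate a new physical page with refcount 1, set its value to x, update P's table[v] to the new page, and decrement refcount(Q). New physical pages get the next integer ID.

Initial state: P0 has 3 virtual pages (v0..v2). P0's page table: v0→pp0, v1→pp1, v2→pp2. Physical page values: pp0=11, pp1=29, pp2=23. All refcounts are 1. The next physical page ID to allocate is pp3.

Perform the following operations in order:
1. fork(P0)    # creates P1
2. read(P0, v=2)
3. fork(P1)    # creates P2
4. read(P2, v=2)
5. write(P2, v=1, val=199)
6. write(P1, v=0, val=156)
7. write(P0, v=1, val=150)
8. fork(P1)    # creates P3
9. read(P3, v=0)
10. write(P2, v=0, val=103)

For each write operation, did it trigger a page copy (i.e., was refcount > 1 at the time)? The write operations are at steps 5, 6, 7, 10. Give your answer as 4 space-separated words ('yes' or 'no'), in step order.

Op 1: fork(P0) -> P1. 3 ppages; refcounts: pp0:2 pp1:2 pp2:2
Op 2: read(P0, v2) -> 23. No state change.
Op 3: fork(P1) -> P2. 3 ppages; refcounts: pp0:3 pp1:3 pp2:3
Op 4: read(P2, v2) -> 23. No state change.
Op 5: write(P2, v1, 199). refcount(pp1)=3>1 -> COPY to pp3. 4 ppages; refcounts: pp0:3 pp1:2 pp2:3 pp3:1
Op 6: write(P1, v0, 156). refcount(pp0)=3>1 -> COPY to pp4. 5 ppages; refcounts: pp0:2 pp1:2 pp2:3 pp3:1 pp4:1
Op 7: write(P0, v1, 150). refcount(pp1)=2>1 -> COPY to pp5. 6 ppages; refcounts: pp0:2 pp1:1 pp2:3 pp3:1 pp4:1 pp5:1
Op 8: fork(P1) -> P3. 6 ppages; refcounts: pp0:2 pp1:2 pp2:4 pp3:1 pp4:2 pp5:1
Op 9: read(P3, v0) -> 156. No state change.
Op 10: write(P2, v0, 103). refcount(pp0)=2>1 -> COPY to pp6. 7 ppages; refcounts: pp0:1 pp1:2 pp2:4 pp3:1 pp4:2 pp5:1 pp6:1

yes yes yes yes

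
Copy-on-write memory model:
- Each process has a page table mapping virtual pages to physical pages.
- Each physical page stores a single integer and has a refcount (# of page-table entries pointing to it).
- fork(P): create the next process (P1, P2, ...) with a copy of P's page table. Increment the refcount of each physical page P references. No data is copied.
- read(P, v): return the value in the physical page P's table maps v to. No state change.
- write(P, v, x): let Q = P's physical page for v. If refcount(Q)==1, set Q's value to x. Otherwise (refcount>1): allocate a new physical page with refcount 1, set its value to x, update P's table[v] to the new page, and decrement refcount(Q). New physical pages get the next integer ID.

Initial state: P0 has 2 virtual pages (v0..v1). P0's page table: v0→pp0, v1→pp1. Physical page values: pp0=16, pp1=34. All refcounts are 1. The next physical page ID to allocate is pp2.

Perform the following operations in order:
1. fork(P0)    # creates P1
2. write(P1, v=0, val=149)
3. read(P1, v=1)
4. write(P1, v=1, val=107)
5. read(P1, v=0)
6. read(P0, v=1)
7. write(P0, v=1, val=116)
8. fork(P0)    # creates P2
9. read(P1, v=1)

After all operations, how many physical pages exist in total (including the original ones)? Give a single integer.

Op 1: fork(P0) -> P1. 2 ppages; refcounts: pp0:2 pp1:2
Op 2: write(P1, v0, 149). refcount(pp0)=2>1 -> COPY to pp2. 3 ppages; refcounts: pp0:1 pp1:2 pp2:1
Op 3: read(P1, v1) -> 34. No state change.
Op 4: write(P1, v1, 107). refcount(pp1)=2>1 -> COPY to pp3. 4 ppages; refcounts: pp0:1 pp1:1 pp2:1 pp3:1
Op 5: read(P1, v0) -> 149. No state change.
Op 6: read(P0, v1) -> 34. No state change.
Op 7: write(P0, v1, 116). refcount(pp1)=1 -> write in place. 4 ppages; refcounts: pp0:1 pp1:1 pp2:1 pp3:1
Op 8: fork(P0) -> P2. 4 ppages; refcounts: pp0:2 pp1:2 pp2:1 pp3:1
Op 9: read(P1, v1) -> 107. No state change.

Answer: 4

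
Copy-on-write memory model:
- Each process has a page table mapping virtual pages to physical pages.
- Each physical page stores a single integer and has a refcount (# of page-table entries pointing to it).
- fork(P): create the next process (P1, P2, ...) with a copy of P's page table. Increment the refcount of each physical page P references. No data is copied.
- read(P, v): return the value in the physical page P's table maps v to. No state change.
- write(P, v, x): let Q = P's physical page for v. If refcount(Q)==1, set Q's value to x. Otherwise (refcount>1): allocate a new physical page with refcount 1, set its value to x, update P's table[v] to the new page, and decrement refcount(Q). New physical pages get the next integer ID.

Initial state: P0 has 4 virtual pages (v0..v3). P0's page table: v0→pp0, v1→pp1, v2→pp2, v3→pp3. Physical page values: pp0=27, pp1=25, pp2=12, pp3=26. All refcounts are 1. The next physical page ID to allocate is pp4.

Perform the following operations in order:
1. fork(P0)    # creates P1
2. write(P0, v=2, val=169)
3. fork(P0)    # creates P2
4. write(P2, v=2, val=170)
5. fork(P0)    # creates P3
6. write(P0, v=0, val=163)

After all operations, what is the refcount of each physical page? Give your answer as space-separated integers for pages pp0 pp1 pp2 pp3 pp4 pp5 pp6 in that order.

Op 1: fork(P0) -> P1. 4 ppages; refcounts: pp0:2 pp1:2 pp2:2 pp3:2
Op 2: write(P0, v2, 169). refcount(pp2)=2>1 -> COPY to pp4. 5 ppages; refcounts: pp0:2 pp1:2 pp2:1 pp3:2 pp4:1
Op 3: fork(P0) -> P2. 5 ppages; refcounts: pp0:3 pp1:3 pp2:1 pp3:3 pp4:2
Op 4: write(P2, v2, 170). refcount(pp4)=2>1 -> COPY to pp5. 6 ppages; refcounts: pp0:3 pp1:3 pp2:1 pp3:3 pp4:1 pp5:1
Op 5: fork(P0) -> P3. 6 ppages; refcounts: pp0:4 pp1:4 pp2:1 pp3:4 pp4:2 pp5:1
Op 6: write(P0, v0, 163). refcount(pp0)=4>1 -> COPY to pp6. 7 ppages; refcounts: pp0:3 pp1:4 pp2:1 pp3:4 pp4:2 pp5:1 pp6:1

Answer: 3 4 1 4 2 1 1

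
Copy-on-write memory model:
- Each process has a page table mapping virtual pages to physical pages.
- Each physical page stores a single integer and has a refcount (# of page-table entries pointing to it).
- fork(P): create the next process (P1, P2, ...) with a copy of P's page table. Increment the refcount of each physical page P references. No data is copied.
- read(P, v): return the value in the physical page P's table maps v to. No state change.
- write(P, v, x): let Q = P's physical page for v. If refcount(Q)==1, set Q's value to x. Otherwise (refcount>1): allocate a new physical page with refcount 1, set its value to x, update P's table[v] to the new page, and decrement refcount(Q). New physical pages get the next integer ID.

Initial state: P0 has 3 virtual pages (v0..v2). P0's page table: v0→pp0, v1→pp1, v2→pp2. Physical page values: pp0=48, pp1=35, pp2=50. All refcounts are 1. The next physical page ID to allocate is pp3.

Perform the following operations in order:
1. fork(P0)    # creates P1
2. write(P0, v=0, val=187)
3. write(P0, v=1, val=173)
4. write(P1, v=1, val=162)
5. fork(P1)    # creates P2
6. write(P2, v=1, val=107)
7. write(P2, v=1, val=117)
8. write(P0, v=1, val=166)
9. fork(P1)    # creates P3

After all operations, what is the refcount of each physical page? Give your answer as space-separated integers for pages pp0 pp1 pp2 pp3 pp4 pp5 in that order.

Answer: 3 2 4 1 1 1

Derivation:
Op 1: fork(P0) -> P1. 3 ppages; refcounts: pp0:2 pp1:2 pp2:2
Op 2: write(P0, v0, 187). refcount(pp0)=2>1 -> COPY to pp3. 4 ppages; refcounts: pp0:1 pp1:2 pp2:2 pp3:1
Op 3: write(P0, v1, 173). refcount(pp1)=2>1 -> COPY to pp4. 5 ppages; refcounts: pp0:1 pp1:1 pp2:2 pp3:1 pp4:1
Op 4: write(P1, v1, 162). refcount(pp1)=1 -> write in place. 5 ppages; refcounts: pp0:1 pp1:1 pp2:2 pp3:1 pp4:1
Op 5: fork(P1) -> P2. 5 ppages; refcounts: pp0:2 pp1:2 pp2:3 pp3:1 pp4:1
Op 6: write(P2, v1, 107). refcount(pp1)=2>1 -> COPY to pp5. 6 ppages; refcounts: pp0:2 pp1:1 pp2:3 pp3:1 pp4:1 pp5:1
Op 7: write(P2, v1, 117). refcount(pp5)=1 -> write in place. 6 ppages; refcounts: pp0:2 pp1:1 pp2:3 pp3:1 pp4:1 pp5:1
Op 8: write(P0, v1, 166). refcount(pp4)=1 -> write in place. 6 ppages; refcounts: pp0:2 pp1:1 pp2:3 pp3:1 pp4:1 pp5:1
Op 9: fork(P1) -> P3. 6 ppages; refcounts: pp0:3 pp1:2 pp2:4 pp3:1 pp4:1 pp5:1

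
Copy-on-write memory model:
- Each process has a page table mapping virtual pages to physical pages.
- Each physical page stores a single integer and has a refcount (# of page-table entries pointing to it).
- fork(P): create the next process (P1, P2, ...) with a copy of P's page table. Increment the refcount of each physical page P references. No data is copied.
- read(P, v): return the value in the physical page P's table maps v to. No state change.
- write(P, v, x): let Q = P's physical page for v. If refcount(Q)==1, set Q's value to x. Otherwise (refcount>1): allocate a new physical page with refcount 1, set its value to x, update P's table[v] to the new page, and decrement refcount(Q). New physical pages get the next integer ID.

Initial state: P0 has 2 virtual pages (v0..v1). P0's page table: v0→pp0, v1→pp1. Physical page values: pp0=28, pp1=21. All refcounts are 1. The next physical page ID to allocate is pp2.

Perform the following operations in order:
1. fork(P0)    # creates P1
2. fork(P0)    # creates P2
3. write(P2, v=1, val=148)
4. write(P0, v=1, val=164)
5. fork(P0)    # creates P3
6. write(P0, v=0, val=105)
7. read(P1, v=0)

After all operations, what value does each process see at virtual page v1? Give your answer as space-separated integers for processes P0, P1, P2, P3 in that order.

Answer: 164 21 148 164

Derivation:
Op 1: fork(P0) -> P1. 2 ppages; refcounts: pp0:2 pp1:2
Op 2: fork(P0) -> P2. 2 ppages; refcounts: pp0:3 pp1:3
Op 3: write(P2, v1, 148). refcount(pp1)=3>1 -> COPY to pp2. 3 ppages; refcounts: pp0:3 pp1:2 pp2:1
Op 4: write(P0, v1, 164). refcount(pp1)=2>1 -> COPY to pp3. 4 ppages; refcounts: pp0:3 pp1:1 pp2:1 pp3:1
Op 5: fork(P0) -> P3. 4 ppages; refcounts: pp0:4 pp1:1 pp2:1 pp3:2
Op 6: write(P0, v0, 105). refcount(pp0)=4>1 -> COPY to pp4. 5 ppages; refcounts: pp0:3 pp1:1 pp2:1 pp3:2 pp4:1
Op 7: read(P1, v0) -> 28. No state change.
P0: v1 -> pp3 = 164
P1: v1 -> pp1 = 21
P2: v1 -> pp2 = 148
P3: v1 -> pp3 = 164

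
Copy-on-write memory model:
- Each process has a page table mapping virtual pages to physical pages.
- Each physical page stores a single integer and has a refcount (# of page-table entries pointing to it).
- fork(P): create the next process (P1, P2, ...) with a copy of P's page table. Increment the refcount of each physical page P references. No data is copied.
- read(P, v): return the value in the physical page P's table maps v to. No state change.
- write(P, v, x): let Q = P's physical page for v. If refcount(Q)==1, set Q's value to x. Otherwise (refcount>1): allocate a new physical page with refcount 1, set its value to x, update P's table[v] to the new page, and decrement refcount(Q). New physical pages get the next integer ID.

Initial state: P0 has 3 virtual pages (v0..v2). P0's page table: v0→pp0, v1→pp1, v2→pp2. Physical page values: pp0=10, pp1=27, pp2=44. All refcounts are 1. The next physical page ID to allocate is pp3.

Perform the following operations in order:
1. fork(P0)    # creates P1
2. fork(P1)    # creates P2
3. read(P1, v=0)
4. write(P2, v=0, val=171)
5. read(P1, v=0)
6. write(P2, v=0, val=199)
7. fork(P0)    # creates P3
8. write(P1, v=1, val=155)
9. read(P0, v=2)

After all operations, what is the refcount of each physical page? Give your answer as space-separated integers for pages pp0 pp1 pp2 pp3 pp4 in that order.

Op 1: fork(P0) -> P1. 3 ppages; refcounts: pp0:2 pp1:2 pp2:2
Op 2: fork(P1) -> P2. 3 ppages; refcounts: pp0:3 pp1:3 pp2:3
Op 3: read(P1, v0) -> 10. No state change.
Op 4: write(P2, v0, 171). refcount(pp0)=3>1 -> COPY to pp3. 4 ppages; refcounts: pp0:2 pp1:3 pp2:3 pp3:1
Op 5: read(P1, v0) -> 10. No state change.
Op 6: write(P2, v0, 199). refcount(pp3)=1 -> write in place. 4 ppages; refcounts: pp0:2 pp1:3 pp2:3 pp3:1
Op 7: fork(P0) -> P3. 4 ppages; refcounts: pp0:3 pp1:4 pp2:4 pp3:1
Op 8: write(P1, v1, 155). refcount(pp1)=4>1 -> COPY to pp4. 5 ppages; refcounts: pp0:3 pp1:3 pp2:4 pp3:1 pp4:1
Op 9: read(P0, v2) -> 44. No state change.

Answer: 3 3 4 1 1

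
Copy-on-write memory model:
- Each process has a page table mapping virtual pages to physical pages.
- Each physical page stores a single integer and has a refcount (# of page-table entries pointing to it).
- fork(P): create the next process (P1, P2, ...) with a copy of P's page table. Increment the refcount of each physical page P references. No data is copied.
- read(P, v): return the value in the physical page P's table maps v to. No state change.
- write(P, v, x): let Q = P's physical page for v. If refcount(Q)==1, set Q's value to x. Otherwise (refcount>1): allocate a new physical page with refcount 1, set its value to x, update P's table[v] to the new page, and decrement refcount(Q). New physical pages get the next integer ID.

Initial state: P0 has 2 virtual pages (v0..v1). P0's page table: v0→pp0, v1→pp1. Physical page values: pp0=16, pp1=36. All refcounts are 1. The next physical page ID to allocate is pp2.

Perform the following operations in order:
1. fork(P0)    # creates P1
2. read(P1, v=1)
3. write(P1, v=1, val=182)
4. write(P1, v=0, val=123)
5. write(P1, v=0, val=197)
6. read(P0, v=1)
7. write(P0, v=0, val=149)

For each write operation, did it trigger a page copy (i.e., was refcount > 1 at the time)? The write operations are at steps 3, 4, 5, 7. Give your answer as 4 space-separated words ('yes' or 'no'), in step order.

Op 1: fork(P0) -> P1. 2 ppages; refcounts: pp0:2 pp1:2
Op 2: read(P1, v1) -> 36. No state change.
Op 3: write(P1, v1, 182). refcount(pp1)=2>1 -> COPY to pp2. 3 ppages; refcounts: pp0:2 pp1:1 pp2:1
Op 4: write(P1, v0, 123). refcount(pp0)=2>1 -> COPY to pp3. 4 ppages; refcounts: pp0:1 pp1:1 pp2:1 pp3:1
Op 5: write(P1, v0, 197). refcount(pp3)=1 -> write in place. 4 ppages; refcounts: pp0:1 pp1:1 pp2:1 pp3:1
Op 6: read(P0, v1) -> 36. No state change.
Op 7: write(P0, v0, 149). refcount(pp0)=1 -> write in place. 4 ppages; refcounts: pp0:1 pp1:1 pp2:1 pp3:1

yes yes no no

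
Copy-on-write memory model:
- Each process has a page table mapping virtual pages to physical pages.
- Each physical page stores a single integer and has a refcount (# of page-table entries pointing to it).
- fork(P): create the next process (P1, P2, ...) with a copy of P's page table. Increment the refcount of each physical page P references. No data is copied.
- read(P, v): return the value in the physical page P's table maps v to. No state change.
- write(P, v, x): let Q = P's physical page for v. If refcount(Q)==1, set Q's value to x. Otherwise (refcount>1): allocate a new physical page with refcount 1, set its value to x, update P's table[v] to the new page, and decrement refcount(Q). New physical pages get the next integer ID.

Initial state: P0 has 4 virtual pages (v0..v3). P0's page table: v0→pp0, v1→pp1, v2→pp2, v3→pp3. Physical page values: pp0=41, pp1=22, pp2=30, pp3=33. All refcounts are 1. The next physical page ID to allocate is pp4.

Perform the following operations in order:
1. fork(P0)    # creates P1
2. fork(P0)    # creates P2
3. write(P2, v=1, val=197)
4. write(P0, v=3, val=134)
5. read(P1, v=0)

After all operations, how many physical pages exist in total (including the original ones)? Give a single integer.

Answer: 6

Derivation:
Op 1: fork(P0) -> P1. 4 ppages; refcounts: pp0:2 pp1:2 pp2:2 pp3:2
Op 2: fork(P0) -> P2. 4 ppages; refcounts: pp0:3 pp1:3 pp2:3 pp3:3
Op 3: write(P2, v1, 197). refcount(pp1)=3>1 -> COPY to pp4. 5 ppages; refcounts: pp0:3 pp1:2 pp2:3 pp3:3 pp4:1
Op 4: write(P0, v3, 134). refcount(pp3)=3>1 -> COPY to pp5. 6 ppages; refcounts: pp0:3 pp1:2 pp2:3 pp3:2 pp4:1 pp5:1
Op 5: read(P1, v0) -> 41. No state change.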